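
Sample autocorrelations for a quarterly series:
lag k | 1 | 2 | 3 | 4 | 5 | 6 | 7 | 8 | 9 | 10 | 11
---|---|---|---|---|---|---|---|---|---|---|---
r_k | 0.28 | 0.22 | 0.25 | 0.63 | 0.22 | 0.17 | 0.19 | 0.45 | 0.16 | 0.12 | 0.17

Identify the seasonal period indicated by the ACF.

The largest autocorrelation is r_4 = 0.63, with a weaker echo at lag 8 (0.45); the remaining lags stay at or below 0.28. The elevated value at lag 1 (0.28), dropping to 0.22 at lag 2, reflects decaying short-term dependence rather than seasonality.
The dominant spike at lag 4 indicates a seasonal period of 4.

4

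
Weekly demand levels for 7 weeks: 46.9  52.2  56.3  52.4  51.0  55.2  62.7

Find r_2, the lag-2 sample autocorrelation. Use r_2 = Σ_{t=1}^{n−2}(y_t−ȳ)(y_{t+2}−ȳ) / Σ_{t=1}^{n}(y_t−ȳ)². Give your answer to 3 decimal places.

Mean ȳ = (46.9 + 52.2 + 56.3 + 52.4 + 51.0 + 55.2 + 62.7)/7 = 53.8143
Deviations from mean: -6.9143, -1.6143, 2.4857, -1.4143, -2.8143, 1.3857, 8.8857
Σ(y_t−ȳ)(y_{t+2}−ȳ) = (-17.1869) + (2.2831) + (-6.9955) + (-1.9598) + (-25.0069) = -48.8661
Denominator Σ(y_t−ȳ)² = 147.3886
r_2 = -48.8661 / 147.3886 = -0.332

-0.332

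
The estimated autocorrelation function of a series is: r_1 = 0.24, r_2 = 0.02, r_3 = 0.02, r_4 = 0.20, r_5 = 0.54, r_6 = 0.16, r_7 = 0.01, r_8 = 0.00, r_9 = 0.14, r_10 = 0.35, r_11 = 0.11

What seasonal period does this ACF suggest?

5

The largest autocorrelation is r_5 = 0.54, with a weaker echo at lag 10 (0.35); the remaining lags stay at or below 0.24. The elevated value at lag 1 (0.24), dropping to 0.02 at lag 2, reflects decaying short-term dependence rather than seasonality.
The dominant spike at lag 5 indicates a seasonal period of 5.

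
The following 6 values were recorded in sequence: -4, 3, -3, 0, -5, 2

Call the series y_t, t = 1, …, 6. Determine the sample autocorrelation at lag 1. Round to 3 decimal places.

Mean ȳ = (-4 + 3 − 3 + 0 − 5 + 2)/6 = -1.1667
Deviations from mean: -2.8333, 4.1667, -1.8333, 1.1667, -3.8333, 3.1667
Σ(y_t−ȳ)(y_{t+1}−ȳ) = (-11.8056) + (-7.6389) + (-2.1389) + (-4.4722) + (-12.1389) = -38.1944
Denominator Σ(y_t−ȳ)² = 54.8333
r_1 = -38.1944 / 54.8333 = -0.697

-0.697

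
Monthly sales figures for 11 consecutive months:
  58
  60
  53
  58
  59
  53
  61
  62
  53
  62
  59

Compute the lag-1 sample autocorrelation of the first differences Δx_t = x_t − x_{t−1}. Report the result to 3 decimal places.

First differences Δx: 2, -7, 5, 1, -6, 8, 1, -9, 9, -3
Mean of differences = 0.1000
Numerator Σ(Δx_t−Δx̄)(Δx_{t+1}−Δx̄) = -207.2100
Denominator Σ(Δx_t−Δx̄)² = 350.9000
r_1(Δx) = -207.2100 / 350.9000 = -0.591

-0.591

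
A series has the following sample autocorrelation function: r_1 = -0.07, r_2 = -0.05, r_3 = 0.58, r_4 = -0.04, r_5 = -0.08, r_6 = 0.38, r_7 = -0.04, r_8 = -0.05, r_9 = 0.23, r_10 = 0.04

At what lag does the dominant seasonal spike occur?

The largest autocorrelation is r_3 = 0.58, with weaker echoes at lags 6 (0.38) and 9 (0.23); the remaining lags stay at or below 0.04.
The dominant spike at lag 3 indicates a seasonal period of 3.

3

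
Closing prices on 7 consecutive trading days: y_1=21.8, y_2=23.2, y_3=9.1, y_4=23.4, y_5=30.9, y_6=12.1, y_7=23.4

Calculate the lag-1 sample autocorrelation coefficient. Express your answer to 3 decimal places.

Mean ȳ = (21.8 + 23.2 + 9.1 + 23.4 + 30.9 + 12.1 + 23.4)/7 = 20.5571
Σ(y_t−ȳ)(y_{t+1}−ȳ) = (3.2847) + (-30.2796) + (-32.5710) + (29.4033) + (-87.4710) + (-24.0424) = -141.6761
Denominator Σ(y_t−ȳ)² = 334.4571
r_1 = -141.6761 / 334.4571 = -0.424

-0.424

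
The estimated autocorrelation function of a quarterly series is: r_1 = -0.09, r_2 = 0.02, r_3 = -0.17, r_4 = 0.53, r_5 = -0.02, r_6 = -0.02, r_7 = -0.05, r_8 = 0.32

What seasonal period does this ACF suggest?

4

The largest autocorrelation is r_4 = 0.53, with a weaker echo at lag 8 (0.32); the remaining lags stay at or below 0.02.
The dominant spike at lag 4 indicates a seasonal period of 4.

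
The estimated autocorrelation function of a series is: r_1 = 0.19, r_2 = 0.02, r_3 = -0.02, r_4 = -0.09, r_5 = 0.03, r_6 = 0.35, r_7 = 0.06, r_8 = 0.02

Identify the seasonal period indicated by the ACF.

6

The largest autocorrelation is r_6 = 0.35; the remaining lags stay at or below 0.19.
The dominant spike at lag 6 indicates a seasonal period of 6.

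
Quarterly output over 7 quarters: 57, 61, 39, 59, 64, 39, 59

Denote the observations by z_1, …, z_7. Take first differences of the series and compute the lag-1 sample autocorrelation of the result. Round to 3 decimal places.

First differences Δz: 4, -22, 20, 5, -25, 20
Mean of differences = 0.3333
Numerator Σ(Δz_t−Δz̄)(Δz_{t+1}−Δz̄) = -1045.7778
Denominator Σ(Δz_t−Δz̄)² = 1949.3333
r_1(Δz) = -1045.7778 / 1949.3333 = -0.536

-0.536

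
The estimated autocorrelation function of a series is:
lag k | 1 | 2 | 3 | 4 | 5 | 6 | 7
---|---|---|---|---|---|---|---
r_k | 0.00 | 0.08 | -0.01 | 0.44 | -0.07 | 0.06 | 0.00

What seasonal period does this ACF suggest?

4

The largest autocorrelation is r_4 = 0.44; the remaining lags stay at or below 0.08.
The dominant spike at lag 4 indicates a seasonal period of 4.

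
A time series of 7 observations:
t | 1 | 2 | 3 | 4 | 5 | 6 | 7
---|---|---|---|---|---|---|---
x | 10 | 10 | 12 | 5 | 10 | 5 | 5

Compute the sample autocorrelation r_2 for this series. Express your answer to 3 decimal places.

Mean x̄ = (10 + 10 + 12 + 5 + 10 + 5 + 5)/7 = 8.1429
Deviations from mean: 1.8571, 1.8571, 3.8571, -3.1429, 1.8571, -3.1429, -3.1429
Σ(x_t−x̄)(x_{t+2}−x̄) = (7.1633) + (-5.8367) + (7.1633) + (9.8776) + (-5.8367) = 12.5306
Denominator Σ(x_t−x̄)² = 54.8571
r_2 = 12.5306 / 54.8571 = 0.228

0.228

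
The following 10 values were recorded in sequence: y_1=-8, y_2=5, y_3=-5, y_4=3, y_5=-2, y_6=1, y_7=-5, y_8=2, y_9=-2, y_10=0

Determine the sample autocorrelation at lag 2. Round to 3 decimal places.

0.544

Mean ȳ = (-8 + 5 − 5 + 3 − 2 + 1 − 5 + 2 − 2 + 0)/10 = -1.1000
Numerator Σ_{t=1}^{8}(y_t−ȳ)(y_{t+2}−ȳ) = 80.9800
Denominator Σ(y_t−ȳ)² = 148.9000
r_2 = 80.9800 / 148.9000 = 0.544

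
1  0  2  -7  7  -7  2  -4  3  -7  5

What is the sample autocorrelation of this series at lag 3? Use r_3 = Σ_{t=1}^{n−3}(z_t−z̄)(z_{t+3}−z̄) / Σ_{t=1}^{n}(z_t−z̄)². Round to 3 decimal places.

Mean z̄ = (1 + 0 + 2 − 7 + 7 − 7 + 2 − 4 + 3 − 7 + 5)/11 = -0.4545
Numerator Σ_{t=1}^{8}(z_t−z̄)(z_{t+3}−z̄) = -122.7107
Denominator Σ(z_t−z̄)² = 252.7273
r_3 = -122.7107 / 252.7273 = -0.486

-0.486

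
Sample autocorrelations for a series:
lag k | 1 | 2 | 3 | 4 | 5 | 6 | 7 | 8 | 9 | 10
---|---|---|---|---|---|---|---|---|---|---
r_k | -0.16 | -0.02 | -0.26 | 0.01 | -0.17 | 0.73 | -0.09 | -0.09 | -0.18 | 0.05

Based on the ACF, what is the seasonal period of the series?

6

The largest autocorrelation is r_6 = 0.73; the remaining lags stay at or below 0.05.
The dominant spike at lag 6 indicates a seasonal period of 6.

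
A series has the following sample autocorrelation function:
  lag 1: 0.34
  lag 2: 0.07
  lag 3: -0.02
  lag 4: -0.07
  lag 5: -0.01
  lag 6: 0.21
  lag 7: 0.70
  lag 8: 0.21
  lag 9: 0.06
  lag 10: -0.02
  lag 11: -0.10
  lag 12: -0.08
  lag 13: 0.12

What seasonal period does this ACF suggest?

7

The largest autocorrelation is r_7 = 0.70; the remaining lags stay at or below 0.34. The elevated value at lag 1 (0.34), dropping to 0.07 at lag 2, reflects decaying short-term dependence rather than seasonality.
The dominant spike at lag 7 indicates a seasonal period of 7.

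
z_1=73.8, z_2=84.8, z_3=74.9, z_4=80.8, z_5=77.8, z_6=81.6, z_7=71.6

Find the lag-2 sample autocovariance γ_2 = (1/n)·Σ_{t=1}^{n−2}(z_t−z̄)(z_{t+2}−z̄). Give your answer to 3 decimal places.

Mean z̄ = (73.8 + 84.8 + 74.9 + 80.8 + 77.8 + 81.6 + 71.6)/7 = 77.9000
Σ_{t=1}^{5}(z_t−z̄)(z_{t+2}−z̄) = 43.9700
γ_2 = 43.9700 / 7 = 6.281

6.281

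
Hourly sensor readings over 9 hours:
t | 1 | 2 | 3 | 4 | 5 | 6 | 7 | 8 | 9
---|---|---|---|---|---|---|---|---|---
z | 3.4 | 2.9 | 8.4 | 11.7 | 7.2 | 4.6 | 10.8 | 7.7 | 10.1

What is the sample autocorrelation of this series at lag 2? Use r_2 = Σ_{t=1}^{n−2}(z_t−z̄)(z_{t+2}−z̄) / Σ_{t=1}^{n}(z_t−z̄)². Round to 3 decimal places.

-0.340

Mean z̄ = (3.4 + 2.9 + 8.4 + 11.7 + 7.2 + 4.6 + 10.8 + 7.7 + 10.1)/9 = 7.4222
Numerator Σ_{t=1}^{7}(z_t−z̄)(z_{t+2}−z̄) = -28.0577
Denominator Σ(z_t−z̄)² = 82.5556
r_2 = -28.0577 / 82.5556 = -0.340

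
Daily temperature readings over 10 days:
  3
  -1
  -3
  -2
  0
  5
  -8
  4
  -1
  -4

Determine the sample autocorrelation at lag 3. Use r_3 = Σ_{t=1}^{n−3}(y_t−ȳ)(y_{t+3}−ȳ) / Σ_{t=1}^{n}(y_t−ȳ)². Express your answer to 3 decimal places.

0.122

Mean ȳ = (3 − 1 − 3 − 2 + 0 + 5 − 8 + 4 − 1 − 4)/10 = -0.7000
Σ(y_t−ȳ)(y_{t+3}−ȳ) = (-4.8100) + (-0.2100) + (-13.1100) + (9.4900) + (3.2900) + (-1.7100) + (24.0900) = 17.0300
Denominator Σ(y_t−ȳ)² = 140.1000
r_3 = 17.0300 / 140.1000 = 0.122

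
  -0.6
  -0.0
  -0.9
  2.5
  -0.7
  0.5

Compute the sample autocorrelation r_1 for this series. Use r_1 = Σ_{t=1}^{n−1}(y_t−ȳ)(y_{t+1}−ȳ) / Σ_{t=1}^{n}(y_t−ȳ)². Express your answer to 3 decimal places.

-0.557

Mean ȳ = (-0.6 − 0.0 − 0.9 + 2.5 − 0.7 + 0.5)/6 = 0.1333
Deviations from mean: -0.7333, -0.1333, -1.0333, 2.3667, -0.8333, 0.3667
Numerator Σ_{t=1}^{5}(y_t−ȳ)(y_{t+1}−ȳ) = -4.4878
Denominator Σ(y_t−ȳ)² = 8.0533
r_1 = -4.4878 / 8.0533 = -0.557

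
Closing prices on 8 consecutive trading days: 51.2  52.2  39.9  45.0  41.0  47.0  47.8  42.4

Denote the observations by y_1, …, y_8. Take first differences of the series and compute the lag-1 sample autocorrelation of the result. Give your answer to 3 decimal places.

First differences Δy: 1.0, -12.3, 5.1, -4.0, 6.0, 0.8, -5.4
Mean of differences = -1.2571
Numerator Σ(Δy_t−Δȳ)(Δy_{t+1}−Δȳ) = -126.0618
Denominator Σ(Δy_t−Δȳ)² = 249.0371
r_1(Δy) = -126.0618 / 249.0371 = -0.506

-0.506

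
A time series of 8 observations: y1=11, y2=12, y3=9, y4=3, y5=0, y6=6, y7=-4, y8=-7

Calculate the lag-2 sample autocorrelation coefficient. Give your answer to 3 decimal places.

Mean ȳ = (11 + 12 + 9 + 3 + 0 + 6 − 4 − 7)/8 = 3.7500
Deviations from mean: 7.2500, 8.2500, 5.2500, -0.7500, -3.7500, 2.2500, -7.7500, -10.7500
Numerator Σ_{t=1}^{6}(y_t−ȳ)(y_{t+2}−ȳ) = 15.3750
Denominator Σ(y_t−ȳ)² = 343.5000
r_2 = 15.3750 / 343.5000 = 0.045

0.045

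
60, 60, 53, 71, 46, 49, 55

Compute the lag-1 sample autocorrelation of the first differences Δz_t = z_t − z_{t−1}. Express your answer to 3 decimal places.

First differences Δz: 0, -7, 18, -25, 3, 6
Mean of differences = -0.8333
Numerator Σ(Δz_t−Δz̄)(Δz_{t+1}−Δz̄) = -642.8611
Denominator Σ(Δz_t−Δz̄)² = 1038.8333
r_1(Δz) = -642.8611 / 1038.8333 = -0.619

-0.619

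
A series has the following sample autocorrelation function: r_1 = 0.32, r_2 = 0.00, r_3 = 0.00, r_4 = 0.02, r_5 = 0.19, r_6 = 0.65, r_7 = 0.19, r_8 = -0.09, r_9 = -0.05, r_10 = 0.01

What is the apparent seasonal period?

The largest autocorrelation is r_6 = 0.65; the remaining lags stay at or below 0.32. The elevated value at lag 1 (0.32), dropping to 0.00 at lag 2, reflects decaying short-term dependence rather than seasonality.
The dominant spike at lag 6 indicates a seasonal period of 6.

6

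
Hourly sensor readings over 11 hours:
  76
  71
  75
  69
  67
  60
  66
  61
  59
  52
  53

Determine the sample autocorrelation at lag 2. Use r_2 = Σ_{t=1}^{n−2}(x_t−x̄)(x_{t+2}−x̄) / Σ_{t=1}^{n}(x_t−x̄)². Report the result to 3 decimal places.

Mean x̄ = (76 + 71 + 75 + 69 + 67 + 60 + 66 + 61 + 59 + 52 + 53)/11 = 64.4545
Numerator Σ_{t=1}^{9}(x_t−x̄)(x_{t+2}−x̄) = 274.4959
Denominator Σ(x_t−x̄)² = 664.7273
r_2 = 274.4959 / 664.7273 = 0.413

0.413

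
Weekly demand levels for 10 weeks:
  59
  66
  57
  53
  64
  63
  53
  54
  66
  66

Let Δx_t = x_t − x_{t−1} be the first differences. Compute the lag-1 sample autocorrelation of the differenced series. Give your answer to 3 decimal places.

-0.139

First differences Δx: 7, -9, -4, 11, -1, -10, 1, 12, 0
Mean of differences = 0.7778
Numerator Σ(Δx_t−Δx̄)(Δx_{t+1}−Δx̄) = -70.6049
Denominator Σ(Δx_t−Δx̄)² = 507.5556
r_1(Δx) = -70.6049 / 507.5556 = -0.139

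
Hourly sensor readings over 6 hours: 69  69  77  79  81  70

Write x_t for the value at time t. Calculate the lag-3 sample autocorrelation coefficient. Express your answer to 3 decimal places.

Mean x̄ = (69 + 69 + 77 + 79 + 81 + 70)/6 = 74.1667
Deviations from mean: -5.1667, -5.1667, 2.8333, 4.8333, 6.8333, -4.1667
Σ(x_t−x̄)(x_{t+3}−x̄) = (-24.9722) + (-35.3056) + (-11.8056) = -72.0833
Denominator Σ(x_t−x̄)² = 148.8333
r_3 = -72.0833 / 148.8333 = -0.484

-0.484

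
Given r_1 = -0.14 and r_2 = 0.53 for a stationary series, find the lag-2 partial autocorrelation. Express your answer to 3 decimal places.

0.521

φ_{22} = (r_2 − r_1²) / (1 − r_1²)
r_1² = (-0.14)² = 0.0196
Numerator = 0.53 − 0.0196 = 0.5104; denominator = 1 − 0.0196 = 0.9804
φ_{22} = 0.5104 / 0.9804 = 0.521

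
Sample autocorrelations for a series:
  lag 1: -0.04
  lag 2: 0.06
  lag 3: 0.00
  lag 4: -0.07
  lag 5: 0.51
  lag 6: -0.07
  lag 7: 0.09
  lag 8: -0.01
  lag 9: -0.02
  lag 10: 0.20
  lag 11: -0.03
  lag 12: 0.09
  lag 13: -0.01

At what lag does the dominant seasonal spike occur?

The largest autocorrelation is r_5 = 0.51, with a weaker echo at lag 10 (0.20); the remaining lags stay at or below 0.09.
The dominant spike at lag 5 indicates a seasonal period of 5.

5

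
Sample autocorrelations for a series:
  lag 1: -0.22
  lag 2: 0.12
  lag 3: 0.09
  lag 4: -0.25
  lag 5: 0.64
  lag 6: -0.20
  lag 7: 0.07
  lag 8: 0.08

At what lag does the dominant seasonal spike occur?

The largest autocorrelation is r_5 = 0.64; the remaining lags stay at or below 0.12.
The dominant spike at lag 5 indicates a seasonal period of 5.

5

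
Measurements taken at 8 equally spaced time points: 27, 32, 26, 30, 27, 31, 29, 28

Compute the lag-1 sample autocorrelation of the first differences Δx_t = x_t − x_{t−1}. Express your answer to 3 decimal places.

-0.782

First differences Δx: 5, -6, 4, -3, 4, -2, -1
Mean of differences = 0.1429
Numerator Σ(Δx_t−Δx̄)(Δx_{t+1}−Δx̄) = -83.5918
Denominator Σ(Δx_t−Δx̄)² = 106.8571
r_1(Δx) = -83.5918 / 106.8571 = -0.782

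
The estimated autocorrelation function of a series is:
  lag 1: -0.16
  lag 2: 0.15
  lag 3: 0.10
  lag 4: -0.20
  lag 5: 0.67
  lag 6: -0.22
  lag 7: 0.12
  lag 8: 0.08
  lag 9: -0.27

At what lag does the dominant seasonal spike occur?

The largest autocorrelation is r_5 = 0.67; the remaining lags stay at or below 0.15.
The dominant spike at lag 5 indicates a seasonal period of 5.

5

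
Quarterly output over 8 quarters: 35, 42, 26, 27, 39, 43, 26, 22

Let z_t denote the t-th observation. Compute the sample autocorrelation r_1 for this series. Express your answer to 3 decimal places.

0.064

Mean z̄ = (35 + 42 + 26 + 27 + 39 + 43 + 26 + 22)/8 = 32.5000
Deviations from mean: 2.5000, 9.5000, -6.5000, -5.5000, 6.5000, 10.5000, -6.5000, -10.5000
Σ(z_t−z̄)(z_{t+1}−z̄) = (23.7500) + (-61.7500) + (35.7500) + (-35.7500) + (68.2500) + (-68.2500) + (68.2500) = 30.2500
Denominator Σ(z_t−z̄)² = 474.0000
r_1 = 30.2500 / 474.0000 = 0.064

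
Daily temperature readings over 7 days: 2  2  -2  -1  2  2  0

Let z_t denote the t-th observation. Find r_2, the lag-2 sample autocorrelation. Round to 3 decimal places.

Mean z̄ = (2 + 2 − 2 − 1 + 2 + 2 + 0)/7 = 0.7143
Numerator Σ_{t=1}^{5}(z_t−z̄)(z_{t+2}−z̄) = -12.3061
Denominator Σ(z_t−z̄)² = 17.4286
r_2 = -12.3061 / 17.4286 = -0.706

-0.706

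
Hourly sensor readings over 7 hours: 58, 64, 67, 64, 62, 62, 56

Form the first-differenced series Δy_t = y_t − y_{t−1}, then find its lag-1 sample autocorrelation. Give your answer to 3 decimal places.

First differences Δy: 6, 3, -3, -2, 0, -6
Mean of differences = -0.3333
Numerator Σ(Δy_t−Δȳ)(Δy_{t+1}−Δȳ) = 14.2222
Denominator Σ(Δy_t−Δȳ)² = 93.3333
r_1(Δy) = 14.2222 / 93.3333 = 0.152

0.152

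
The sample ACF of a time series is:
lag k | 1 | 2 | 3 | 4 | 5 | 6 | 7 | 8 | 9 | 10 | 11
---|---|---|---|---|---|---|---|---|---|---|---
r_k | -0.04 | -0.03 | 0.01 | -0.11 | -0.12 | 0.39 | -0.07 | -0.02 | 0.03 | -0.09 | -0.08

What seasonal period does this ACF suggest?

6

The largest autocorrelation is r_6 = 0.39; the remaining lags stay at or below 0.03.
The dominant spike at lag 6 indicates a seasonal period of 6.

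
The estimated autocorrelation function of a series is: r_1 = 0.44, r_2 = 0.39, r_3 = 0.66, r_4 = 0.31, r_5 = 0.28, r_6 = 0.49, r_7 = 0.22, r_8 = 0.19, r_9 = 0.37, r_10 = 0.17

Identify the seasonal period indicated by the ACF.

3

The largest autocorrelation is r_3 = 0.66, with a weaker echo at lag 6 (0.49); the remaining lags stay at or below 0.44. The elevated value at lag 1 (0.44), dropping to 0.39 at lag 2, reflects decaying short-term dependence rather than seasonality.
The dominant spike at lag 3 indicates a seasonal period of 3.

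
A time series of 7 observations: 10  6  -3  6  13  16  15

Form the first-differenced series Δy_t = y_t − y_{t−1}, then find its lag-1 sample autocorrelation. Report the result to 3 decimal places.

0.116

First differences Δy: -4, -9, 9, 7, 3, -1
Mean of differences = 0.8333
Numerator Σ(Δy_t−Δȳ)(Δy_{t+1}−Δȳ) = 26.9722
Denominator Σ(Δy_t−Δȳ)² = 232.8333
r_1(Δy) = 26.9722 / 232.8333 = 0.116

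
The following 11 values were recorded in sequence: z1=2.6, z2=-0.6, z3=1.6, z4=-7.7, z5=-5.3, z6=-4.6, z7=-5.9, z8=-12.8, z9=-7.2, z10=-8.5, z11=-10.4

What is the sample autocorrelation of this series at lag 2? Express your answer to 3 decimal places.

0.302

Mean z̄ = (2.6 − 0.6 + 1.6 − 7.7 − 5.3 − 4.6 − 5.9 − 12.8 − 7.2 − 8.5 − 10.4)/11 = -5.3455
Numerator Σ_{t=1}^{9}(z_t−z̄)(z_{t+2}−z̄) = 70.9077
Denominator Σ(z_t−z̄)² = 234.8073
r_2 = 70.9077 / 234.8073 = 0.302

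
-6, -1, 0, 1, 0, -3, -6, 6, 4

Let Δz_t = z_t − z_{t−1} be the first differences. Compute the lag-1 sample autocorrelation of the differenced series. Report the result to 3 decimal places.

-0.294

First differences Δz: 5, 1, 1, -1, -3, -3, 12, -2
Mean of differences = 1.2500
Numerator Σ(Δz_t−Δz̄)(Δz_{t+1}−Δz̄) = -53.3125
Denominator Σ(Δz_t−Δz̄)² = 181.5000
r_1(Δz) = -53.3125 / 181.5000 = -0.294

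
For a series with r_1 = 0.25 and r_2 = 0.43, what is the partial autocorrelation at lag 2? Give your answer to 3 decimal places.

φ_{22} = (r_2 − r_1²) / (1 − r_1²)
r_1² = (0.25)² = 0.0625
Numerator = 0.43 − 0.0625 = 0.3675; denominator = 1 − 0.0625 = 0.9375
φ_{22} = 0.3675 / 0.9375 = 0.392

0.392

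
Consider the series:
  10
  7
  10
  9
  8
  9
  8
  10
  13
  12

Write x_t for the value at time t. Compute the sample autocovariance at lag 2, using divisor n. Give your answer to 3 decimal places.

Mean x̄ = (10 + 7 + 10 + 9 + 8 + 9 + 8 + 10 + 13 + 12)/10 = 9.6000
Σ_{t=1}^{8}(x_t−x̄)(x_{t+2}−x̄) = -0.7200
γ_2 = -0.7200 / 10 = -0.072

-0.072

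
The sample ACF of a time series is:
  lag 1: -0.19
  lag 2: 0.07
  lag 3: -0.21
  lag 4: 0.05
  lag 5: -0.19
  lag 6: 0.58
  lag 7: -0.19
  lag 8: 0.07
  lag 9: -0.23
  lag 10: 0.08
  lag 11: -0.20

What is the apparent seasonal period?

The largest autocorrelation is r_6 = 0.58; the remaining lags stay at or below 0.08.
The dominant spike at lag 6 indicates a seasonal period of 6.

6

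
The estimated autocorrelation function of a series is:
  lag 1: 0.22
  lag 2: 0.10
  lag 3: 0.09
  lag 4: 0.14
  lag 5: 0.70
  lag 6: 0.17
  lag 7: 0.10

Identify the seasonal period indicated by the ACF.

The largest autocorrelation is r_5 = 0.70; the remaining lags stay at or below 0.22. The elevated value at lag 1 (0.22), dropping to 0.10 at lag 2, reflects decaying short-term dependence rather than seasonality.
The dominant spike at lag 5 indicates a seasonal period of 5.

5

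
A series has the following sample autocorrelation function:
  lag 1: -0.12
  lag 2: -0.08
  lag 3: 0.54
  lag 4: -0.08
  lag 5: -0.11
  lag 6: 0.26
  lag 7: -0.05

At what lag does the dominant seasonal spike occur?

3

The largest autocorrelation is r_3 = 0.54, with a weaker echo at lag 6 (0.26); the remaining lags stay at or below -0.05.
The dominant spike at lag 3 indicates a seasonal period of 3.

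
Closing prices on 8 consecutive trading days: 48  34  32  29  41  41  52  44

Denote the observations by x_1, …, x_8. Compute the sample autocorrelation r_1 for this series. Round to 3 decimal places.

Mean x̄ = (48 + 34 + 32 + 29 + 41 + 41 + 52 + 44)/8 = 40.1250
Deviations from mean: 7.8750, -6.1250, -8.1250, -11.1250, 0.8750, 0.8750, 11.8750, 3.8750
Σ(x_t−x̄)(x_{t+1}−x̄) = (-48.2344) + (49.7656) + (90.3906) + (-9.7344) + (0.7656) + (10.3906) + (46.0156) = 139.3594
Denominator Σ(x_t−x̄)² = 446.8750
r_1 = 139.3594 / 446.8750 = 0.312

0.312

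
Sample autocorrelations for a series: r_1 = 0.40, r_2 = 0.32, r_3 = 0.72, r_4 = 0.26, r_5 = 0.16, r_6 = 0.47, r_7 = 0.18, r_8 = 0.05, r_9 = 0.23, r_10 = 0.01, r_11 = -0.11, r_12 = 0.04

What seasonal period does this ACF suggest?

3

The largest autocorrelation is r_3 = 0.72, with a weaker echo at lag 6 (0.47); the remaining lags stay at or below 0.40. The elevated value at lag 1 (0.40), dropping to 0.32 at lag 2, reflects decaying short-term dependence rather than seasonality.
The dominant spike at lag 3 indicates a seasonal period of 3.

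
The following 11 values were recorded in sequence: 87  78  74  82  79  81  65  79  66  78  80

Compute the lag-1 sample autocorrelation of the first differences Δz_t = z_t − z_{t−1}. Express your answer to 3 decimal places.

-0.636

First differences Δz: -9, -4, 8, -3, 2, -16, 14, -13, 12, 2
Mean of differences = -0.7000
Numerator Σ(Δz_t−Δz̄)(Δz_{t+1}−Δz̄) = -596.4900
Denominator Σ(Δz_t−Δz̄)² = 938.1000
r_1(Δz) = -596.4900 / 938.1000 = -0.636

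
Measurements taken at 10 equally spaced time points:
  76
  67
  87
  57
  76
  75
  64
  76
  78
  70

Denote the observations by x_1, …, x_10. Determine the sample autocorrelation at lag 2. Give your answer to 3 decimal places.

0.113

Mean x̄ = (76 + 67 + 87 + 57 + 76 + 75 + 64 + 76 + 78 + 70)/10 = 72.6000
Numerator Σ_{t=1}^{8}(x_t−x̄)(x_{t+2}−x̄) = 71.4800
Denominator Σ(x_t−x̄)² = 632.4000
r_2 = 71.4800 / 632.4000 = 0.113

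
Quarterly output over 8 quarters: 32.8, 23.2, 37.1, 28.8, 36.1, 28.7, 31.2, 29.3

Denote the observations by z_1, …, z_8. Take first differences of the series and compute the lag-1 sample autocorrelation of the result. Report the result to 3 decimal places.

First differences Δz: -9.6, 13.9, -8.3, 7.3, -7.4, 2.5, -1.9
Mean of differences = -0.5000
Numerator Σ(Δz_t−Δz̄)(Δz_{t+1}−Δz̄) = -382.9200
Denominator Σ(Δz_t−Δz̄)² = 470.4200
r_1(Δz) = -382.9200 / 470.4200 = -0.814

-0.814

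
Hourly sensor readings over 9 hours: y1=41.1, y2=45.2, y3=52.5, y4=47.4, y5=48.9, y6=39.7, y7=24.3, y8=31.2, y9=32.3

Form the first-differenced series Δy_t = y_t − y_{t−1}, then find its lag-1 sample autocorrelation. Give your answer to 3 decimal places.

-0.005

First differences Δy: 4.1, 7.3, -5.1, 1.5, -9.2, -15.4, 6.9, 1.1
Mean of differences = -1.1000
Numerator Σ(Δy_t−Δȳ)(Δy_{t+1}−Δȳ) = -2.3500
Denominator Σ(Δy_t−Δȳ)² = 459.3000
r_1(Δy) = -2.3500 / 459.3000 = -0.005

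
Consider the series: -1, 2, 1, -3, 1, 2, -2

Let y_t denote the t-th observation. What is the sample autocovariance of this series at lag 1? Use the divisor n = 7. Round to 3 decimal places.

-1.143

Mean ȳ = (-1 + 2 + 1 − 3 + 1 + 2 − 2)/7 = 0.0000
Deviations: -1.0000, 2.0000, 1.0000, -3.0000, 1.0000, 2.0000, -2.0000
Σ_{t=1}^{6}(y_t−ȳ)(y_{t+1}−ȳ) = -8.0000
γ_1 = -8.0000 / 7 = -1.143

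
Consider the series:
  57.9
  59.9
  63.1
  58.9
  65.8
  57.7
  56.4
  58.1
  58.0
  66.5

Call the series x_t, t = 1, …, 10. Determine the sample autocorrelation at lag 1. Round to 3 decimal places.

-0.145

Mean x̄ = (57.9 + 59.9 + 63.1 + 58.9 + 65.8 + 57.7 + 56.4 + 58.1 + 58.0 + 66.5)/10 = 60.2300
Numerator Σ_{t=1}^{9}(x_t−x̄)(x_{t+1}−x̄) = -16.8799
Denominator Σ(x_t−x̄)² = 116.4610
r_1 = -16.8799 / 116.4610 = -0.145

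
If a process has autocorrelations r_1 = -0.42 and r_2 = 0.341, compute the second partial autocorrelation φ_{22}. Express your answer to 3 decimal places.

φ_{22} = (r_2 − r_1²) / (1 − r_1²)
r_1² = (-0.42)² = 0.1764
Numerator = 0.341 − 0.1764 = 0.1646; denominator = 1 − 0.1764 = 0.8236
φ_{22} = 0.1646 / 0.8236 = 0.200

0.200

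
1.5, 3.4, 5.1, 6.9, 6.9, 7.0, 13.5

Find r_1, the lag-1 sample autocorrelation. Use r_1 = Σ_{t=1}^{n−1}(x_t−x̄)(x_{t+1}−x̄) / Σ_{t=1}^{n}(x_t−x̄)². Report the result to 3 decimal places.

0.263

Mean x̄ = (1.5 + 3.4 + 5.1 + 6.9 + 6.9 + 7.0 + 13.5)/7 = 6.3286
Deviations from mean: -4.8286, -2.9286, -1.2286, 0.5714, 0.5714, 0.6714, 7.1714
Numerator Σ_{t=1}^{6}(x_t−x̄)(x_{t+1}−x̄) = 22.5620
Denominator Σ(x_t−x̄)² = 85.9343
r_1 = 22.5620 / 85.9343 = 0.263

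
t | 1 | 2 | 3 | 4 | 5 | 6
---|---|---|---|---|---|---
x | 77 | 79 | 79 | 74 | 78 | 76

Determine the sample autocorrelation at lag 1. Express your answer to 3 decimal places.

-0.338

Mean x̄ = (77 + 79 + 79 + 74 + 78 + 76)/6 = 77.1667
Deviations from mean: -0.1667, 1.8333, 1.8333, -3.1667, 0.8333, -1.1667
Numerator Σ_{t=1}^{5}(x_t−x̄)(x_{t+1}−x̄) = -6.3611
Denominator Σ(x_t−x̄)² = 18.8333
r_1 = -6.3611 / 18.8333 = -0.338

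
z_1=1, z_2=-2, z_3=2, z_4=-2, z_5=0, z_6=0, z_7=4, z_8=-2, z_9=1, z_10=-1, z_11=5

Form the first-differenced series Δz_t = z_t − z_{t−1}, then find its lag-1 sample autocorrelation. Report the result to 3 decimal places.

First differences Δz: -3, 4, -4, 2, 0, 4, -6, 3, -2, 6
Mean of differences = 0.4000
Numerator Σ(Δz_t−Δz̄)(Δz_{t+1}−Δz̄) = -96.5600
Denominator Σ(Δz_t−Δz̄)² = 144.4000
r_1(Δz) = -96.5600 / 144.4000 = -0.669

-0.669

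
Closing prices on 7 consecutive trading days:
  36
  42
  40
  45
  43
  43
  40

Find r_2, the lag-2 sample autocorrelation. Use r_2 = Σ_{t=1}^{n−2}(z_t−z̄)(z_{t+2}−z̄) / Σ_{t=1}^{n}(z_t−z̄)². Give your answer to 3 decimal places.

0.222

Mean z̄ = (36 + 42 + 40 + 45 + 43 + 43 + 40)/7 = 41.2857
Deviations from mean: -5.2857, 0.7143, -1.2857, 3.7143, 1.7143, 1.7143, -1.2857
Σ(z_t−z̄)(z_{t+2}−z̄) = (6.7959) + (2.6531) + (-2.2041) + (6.3673) + (-2.2041) = 11.4082
Denominator Σ(z_t−z̄)² = 51.4286
r_2 = 11.4082 / 51.4286 = 0.222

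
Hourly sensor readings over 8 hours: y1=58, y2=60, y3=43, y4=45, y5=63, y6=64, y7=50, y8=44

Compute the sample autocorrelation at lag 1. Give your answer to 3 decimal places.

Mean ȳ = (58 + 60 + 43 + 45 + 63 + 64 + 50 + 44)/8 = 53.3750
Σ(y_t−ȳ)(y_{t+1}−ȳ) = (30.6406) + (-68.7344) + (86.8906) + (-80.6094) + (102.2656) + (-35.8594) + (31.6406) = 66.2344
Denominator Σ(y_t−ȳ)² = 547.8750
r_1 = 66.2344 / 547.8750 = 0.121

0.121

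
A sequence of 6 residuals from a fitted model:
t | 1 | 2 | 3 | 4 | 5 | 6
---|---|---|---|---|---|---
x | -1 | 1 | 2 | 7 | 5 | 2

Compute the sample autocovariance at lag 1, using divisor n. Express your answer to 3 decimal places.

2.148

Mean x̄ = (-1 + 1 + 2 + 7 + 5 + 2)/6 = 2.6667
Σ_{t=1}^{5}(x_t−x̄)(x_{t+1}−x̄) = 12.8889
γ_1 = 12.8889 / 6 = 2.148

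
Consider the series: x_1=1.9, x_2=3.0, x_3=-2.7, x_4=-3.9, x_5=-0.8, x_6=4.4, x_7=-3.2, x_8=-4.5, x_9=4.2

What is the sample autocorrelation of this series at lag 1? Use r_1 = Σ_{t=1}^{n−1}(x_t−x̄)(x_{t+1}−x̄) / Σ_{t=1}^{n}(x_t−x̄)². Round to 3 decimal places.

-0.119

Mean x̄ = (1.9 + 3.0 − 2.7 − 3.9 − 0.8 + 4.4 − 3.2 − 4.5 + 4.2)/9 = -0.1778
Numerator Σ_{t=1}^{8}(x_t−x̄)(x_{t+1}−x̄) = -12.2505
Denominator Σ(x_t−x̄)² = 102.9556
r_1 = -12.2505 / 102.9556 = -0.119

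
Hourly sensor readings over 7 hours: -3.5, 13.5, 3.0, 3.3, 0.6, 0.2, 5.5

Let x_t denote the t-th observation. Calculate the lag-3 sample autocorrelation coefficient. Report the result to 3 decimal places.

Mean x̄ = (-3.5 + 13.5 + 3.0 + 3.3 + 0.6 + 0.2 + 5.5)/7 = 3.2286
Σ(x_t−x̄)(x_{t+3}−x̄) = (-0.4806) + (-26.9992) + (0.6922) + (0.1622) = -26.6253
Denominator Σ(x_t−x̄)² = 172.0743
r_3 = -26.6253 / 172.0743 = -0.155

-0.155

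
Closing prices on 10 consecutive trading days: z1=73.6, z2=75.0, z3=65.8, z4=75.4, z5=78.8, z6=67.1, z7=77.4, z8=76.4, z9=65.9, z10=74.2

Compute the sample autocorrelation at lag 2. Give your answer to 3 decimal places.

-0.361

Mean z̄ = (73.6 + 75.0 + 65.8 + 75.4 + 78.8 + 67.1 + 77.4 + 76.4 + 65.9 + 74.2)/10 = 72.9600
Numerator Σ_{t=1}^{8}(z_t−z̄)(z_{t+2}−z̄) = -77.0272
Denominator Σ(z_t−z̄)² = 213.1640
r_2 = -77.0272 / 213.1640 = -0.361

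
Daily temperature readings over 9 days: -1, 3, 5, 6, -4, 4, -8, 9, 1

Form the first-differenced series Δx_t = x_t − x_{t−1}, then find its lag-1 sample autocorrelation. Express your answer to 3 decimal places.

-0.759

First differences Δx: 4, 2, 1, -10, 8, -12, 17, -8
Mean of differences = 0.2500
Numerator Σ(Δx_t−Δx̄)(Δx_{t+1}−Δx̄) = -517.5625
Denominator Σ(Δx_t−Δx̄)² = 681.5000
r_1(Δx) = -517.5625 / 681.5000 = -0.759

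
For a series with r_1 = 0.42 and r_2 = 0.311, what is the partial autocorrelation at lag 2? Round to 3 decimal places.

φ_{22} = (r_2 − r_1²) / (1 − r_1²)
r_1² = (0.42)² = 0.1764
Numerator = 0.311 − 0.1764 = 0.1346; denominator = 1 − 0.1764 = 0.8236
φ_{22} = 0.1346 / 0.8236 = 0.163

0.163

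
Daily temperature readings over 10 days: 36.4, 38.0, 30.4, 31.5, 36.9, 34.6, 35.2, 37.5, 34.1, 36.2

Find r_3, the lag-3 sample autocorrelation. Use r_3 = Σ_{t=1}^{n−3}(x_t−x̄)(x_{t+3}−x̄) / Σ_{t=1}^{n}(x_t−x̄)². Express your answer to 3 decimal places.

0.131

Mean x̄ = (36.4 + 38.0 + 30.4 + 31.5 + 36.9 + 34.6 + 35.2 + 37.5 + 34.1 + 36.2)/10 = 35.0800
Σ(x_t−x̄)(x_{t+3}−x̄) = (-4.7256) + (5.3144) + (2.2464) + (-0.4296) + (4.4044) + (0.4704) + (0.1344) = 7.4148
Denominator Σ(x_t−x̄)² = 56.6160
r_3 = 7.4148 / 56.6160 = 0.131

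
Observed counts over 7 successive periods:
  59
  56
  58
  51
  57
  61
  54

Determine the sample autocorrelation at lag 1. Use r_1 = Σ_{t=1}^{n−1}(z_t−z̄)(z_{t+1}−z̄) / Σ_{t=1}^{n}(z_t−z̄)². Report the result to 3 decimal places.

-0.335

Mean z̄ = (59 + 56 + 58 + 51 + 57 + 61 + 54)/7 = 56.5714
Deviations from mean: 2.4286, -0.5714, 1.4286, -5.5714, 0.4286, 4.4286, -2.5714
Numerator Σ_{t=1}^{6}(z_t−z̄)(z_{t+1}−z̄) = -22.0408
Denominator Σ(z_t−z̄)² = 65.7143
r_1 = -22.0408 / 65.7143 = -0.335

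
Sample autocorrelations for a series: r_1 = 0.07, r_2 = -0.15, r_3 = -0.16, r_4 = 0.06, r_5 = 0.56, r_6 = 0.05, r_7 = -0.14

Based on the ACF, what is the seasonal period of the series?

5

The largest autocorrelation is r_5 = 0.56; the remaining lags stay at or below 0.07.
The dominant spike at lag 5 indicates a seasonal period of 5.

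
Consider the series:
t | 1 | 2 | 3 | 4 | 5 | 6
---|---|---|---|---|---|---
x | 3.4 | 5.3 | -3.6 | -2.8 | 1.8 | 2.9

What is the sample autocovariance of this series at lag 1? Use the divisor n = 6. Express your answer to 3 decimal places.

1.170

Mean x̄ = (3.4 + 5.3 − 3.6 − 2.8 + 1.8 + 2.9)/6 = 1.1667
Deviations: 2.2333, 4.1333, -4.7667, -3.9667, 0.6333, 1.7333
Σ_{t=1}^{5}(x_t−x̄)(x_{t+1}−x̄) = 7.0222
γ_1 = 7.0222 / 6 = 1.170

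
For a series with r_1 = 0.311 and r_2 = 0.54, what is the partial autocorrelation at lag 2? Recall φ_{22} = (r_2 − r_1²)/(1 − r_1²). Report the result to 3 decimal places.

φ_{22} = (r_2 − r_1²) / (1 − r_1²)
r_1² = (0.311)² = 0.096721
Numerator = 0.54 − 0.0967 = 0.4433; denominator = 1 − 0.0967 = 0.9033
φ_{22} = 0.4433 / 0.9033 = 0.491

0.491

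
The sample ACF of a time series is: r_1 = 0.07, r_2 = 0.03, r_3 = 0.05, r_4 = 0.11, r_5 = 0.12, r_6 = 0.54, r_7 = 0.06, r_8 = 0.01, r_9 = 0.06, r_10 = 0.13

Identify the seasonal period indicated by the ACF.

6

The largest autocorrelation is r_6 = 0.54; the remaining lags stay at or below 0.13.
The dominant spike at lag 6 indicates a seasonal period of 6.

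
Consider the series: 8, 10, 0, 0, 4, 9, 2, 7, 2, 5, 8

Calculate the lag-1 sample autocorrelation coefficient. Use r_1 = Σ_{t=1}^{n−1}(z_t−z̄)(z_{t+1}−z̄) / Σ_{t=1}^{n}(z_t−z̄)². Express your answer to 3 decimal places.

-0.061

Mean z̄ = (8 + 10 + 0 + 0 + 4 + 9 + 2 + 7 + 2 + 5 + 8)/11 = 5.0000
Numerator Σ_{t=1}^{10}(z_t−z̄)(z_{t+1}−z̄) = -8.0000
Denominator Σ(z_t−z̄)² = 132.0000
r_1 = -8.0000 / 132.0000 = -0.061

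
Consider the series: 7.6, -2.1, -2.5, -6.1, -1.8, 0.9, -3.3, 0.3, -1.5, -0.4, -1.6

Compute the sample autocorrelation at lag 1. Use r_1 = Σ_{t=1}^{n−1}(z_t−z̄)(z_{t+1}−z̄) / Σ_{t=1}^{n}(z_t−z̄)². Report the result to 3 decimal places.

Mean z̄ = (7.6 − 2.1 − 2.5 − 6.1 − 1.8 + 0.9 − 3.3 + 0.3 − 1.5 − 0.4 − 1.6)/11 = -0.9545
Numerator Σ_{t=1}^{10}(z_t−z̄)(z_{t+1}−z̄) = -5.9312
Denominator Σ(z_t−z̄)² = 115.6073
r_1 = -5.9312 / 115.6073 = -0.051

-0.051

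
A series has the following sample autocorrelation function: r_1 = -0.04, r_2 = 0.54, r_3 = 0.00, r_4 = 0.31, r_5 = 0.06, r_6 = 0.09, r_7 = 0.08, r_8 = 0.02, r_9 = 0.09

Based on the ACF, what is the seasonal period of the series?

2

The largest autocorrelation is r_2 = 0.54, with a weaker echo at lag 4 (0.31); the remaining lags stay at or below 0.09.
The dominant spike at lag 2 indicates a seasonal period of 2.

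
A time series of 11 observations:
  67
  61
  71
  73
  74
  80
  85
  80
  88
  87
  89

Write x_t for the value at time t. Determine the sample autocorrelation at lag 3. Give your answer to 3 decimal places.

Mean x̄ = (67 + 61 + 71 + 73 + 74 + 80 + 85 + 80 + 88 + 87 + 89)/11 = 77.7273
Numerator Σ_{t=1}^{8}(x_t−x̄)(x_{t+3}−x̄) = 171.3223
Denominator Σ(x_t−x̄)² = 858.1818
r_3 = 171.3223 / 858.1818 = 0.200

0.200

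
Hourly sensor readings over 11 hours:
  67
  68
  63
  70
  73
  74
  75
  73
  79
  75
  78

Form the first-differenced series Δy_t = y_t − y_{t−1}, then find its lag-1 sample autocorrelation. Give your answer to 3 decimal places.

First differences Δy: 1, -5, 7, 3, 1, 1, -2, 6, -4, 3
Mean of differences = 1.1000
Numerator Σ(Δy_t−Δȳ)(Δy_{t+1}−Δȳ) = -73.9100
Denominator Σ(Δy_t−Δȳ)² = 138.9000
r_1(Δy) = -73.9100 / 138.9000 = -0.532

-0.532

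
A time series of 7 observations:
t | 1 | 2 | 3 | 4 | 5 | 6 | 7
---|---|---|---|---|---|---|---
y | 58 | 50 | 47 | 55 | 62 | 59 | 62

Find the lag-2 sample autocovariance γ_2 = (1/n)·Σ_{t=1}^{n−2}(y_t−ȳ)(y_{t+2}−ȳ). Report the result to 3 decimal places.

Mean ȳ = (58 + 50 + 47 + 55 + 62 + 59 + 62)/7 = 56.1429
Σ_{t=1}^{5}(y_t−ȳ)(y_{t+2}−ȳ) = -32.4694
γ_2 = -32.4694 / 7 = -4.638

-4.638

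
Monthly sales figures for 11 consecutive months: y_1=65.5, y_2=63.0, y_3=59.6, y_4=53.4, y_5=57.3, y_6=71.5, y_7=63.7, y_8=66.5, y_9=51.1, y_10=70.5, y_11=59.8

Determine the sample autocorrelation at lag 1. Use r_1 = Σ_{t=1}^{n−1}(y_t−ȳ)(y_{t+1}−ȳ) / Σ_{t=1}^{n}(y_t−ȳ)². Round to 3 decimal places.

-0.281

Mean ȳ = (65.5 + 63.0 + 59.6 + 53.4 + 57.3 + 71.5 + 63.7 + 66.5 + 51.1 + 70.5 + 59.8)/11 = 61.9909
Numerator Σ_{t=1}^{10}(y_t−ȳ)(y_{t+1}−ȳ) = -119.1028
Denominator Σ(y_t−ȳ)² = 424.3491
r_1 = -119.1028 / 424.3491 = -0.281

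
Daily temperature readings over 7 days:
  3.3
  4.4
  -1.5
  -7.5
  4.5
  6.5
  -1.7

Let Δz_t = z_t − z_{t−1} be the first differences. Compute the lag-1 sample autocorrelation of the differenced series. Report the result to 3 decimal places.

-0.122

First differences Δz: 1.1, -5.9, -6.0, 12.0, 2.0, -8.2
Mean of differences = -0.8333
Numerator Σ(Δz_t−Δz̄)(Δz_{t+1}−Δz̄) = -34.4344
Denominator Σ(Δz_t−Δz̄)² = 283.0933
r_1(Δz) = -34.4344 / 283.0933 = -0.122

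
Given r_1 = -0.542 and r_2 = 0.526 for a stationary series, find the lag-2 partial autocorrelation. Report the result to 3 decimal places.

0.329

φ_{22} = (r_2 − r_1²) / (1 − r_1²)
r_1² = (-0.542)² = 0.293764
Numerator = 0.526 − 0.2938 = 0.2322; denominator = 1 − 0.2938 = 0.7062
φ_{22} = 0.2322 / 0.7062 = 0.329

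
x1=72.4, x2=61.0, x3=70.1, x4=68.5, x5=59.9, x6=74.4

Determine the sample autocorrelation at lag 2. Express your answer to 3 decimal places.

Mean x̄ = (72.4 + 61.0 + 70.1 + 68.5 + 59.9 + 74.4)/6 = 67.7167
Deviations from mean: 4.6833, -6.7167, 2.3833, 0.7833, -7.8167, 6.6833
Numerator Σ_{t=1}^{4}(x_t−x̄)(x_{t+2}−x̄) = -7.4939
Denominator Σ(x_t−x̄)² = 179.1083
r_2 = -7.4939 / 179.1083 = -0.042

-0.042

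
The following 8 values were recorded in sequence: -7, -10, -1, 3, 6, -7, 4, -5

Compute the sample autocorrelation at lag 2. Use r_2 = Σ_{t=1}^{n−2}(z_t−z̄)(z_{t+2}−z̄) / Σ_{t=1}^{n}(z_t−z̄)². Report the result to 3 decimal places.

Mean z̄ = (-7 − 10 − 1 + 3 + 6 − 7 + 4 − 5)/8 = -2.1250
Σ(z_t−z̄)(z_{t+2}−z̄) = (-5.4844) + (-40.3594) + (9.1406) + (-24.9844) + (49.7656) + (14.0156) = 2.0938
Denominator Σ(z_t−z̄)² = 248.8750
r_2 = 2.0938 / 248.8750 = 0.008

0.008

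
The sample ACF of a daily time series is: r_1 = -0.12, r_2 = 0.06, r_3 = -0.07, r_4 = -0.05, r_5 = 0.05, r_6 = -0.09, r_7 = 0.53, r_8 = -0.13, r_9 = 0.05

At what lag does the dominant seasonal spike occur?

The largest autocorrelation is r_7 = 0.53; the remaining lags stay at or below 0.06.
The dominant spike at lag 7 indicates a seasonal period of 7.

7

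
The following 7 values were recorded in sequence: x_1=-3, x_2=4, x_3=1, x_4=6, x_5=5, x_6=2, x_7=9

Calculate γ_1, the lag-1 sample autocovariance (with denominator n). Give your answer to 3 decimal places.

Mean x̄ = (-3 + 4 + 1 + 6 + 5 + 2 + 9)/7 = 3.4286
Σ_{t=1}^{6}(x_t−x̄)(x_{t+1}−x̄) = -17.4694
γ_1 = -17.4694 / 7 = -2.496

-2.496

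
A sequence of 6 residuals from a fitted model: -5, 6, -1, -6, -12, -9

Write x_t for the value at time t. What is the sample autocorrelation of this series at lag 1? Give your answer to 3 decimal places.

Mean x̄ = (-5 + 6 − 1 − 6 − 12 − 9)/6 = -4.5000
Deviations from mean: -0.5000, 10.5000, 3.5000, -1.5000, -7.5000, -4.5000
Σ(x_t−x̄)(x_{t+1}−x̄) = (-5.2500) + (36.7500) + (-5.2500) + (11.2500) + (33.7500) = 71.2500
Denominator Σ(x_t−x̄)² = 201.5000
r_1 = 71.2500 / 201.5000 = 0.354

0.354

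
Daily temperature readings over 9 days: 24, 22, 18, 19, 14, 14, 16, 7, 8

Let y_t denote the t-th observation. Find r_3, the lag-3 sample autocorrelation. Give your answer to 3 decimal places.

0.157

Mean ȳ = (24 + 22 + 18 + 19 + 14 + 14 + 16 + 7 + 8)/9 = 15.7778
Σ(y_t−ȳ)(y_{t+3}−ȳ) = (26.4938) + (-11.0617) + (-3.9506) + (0.7160) + (15.6049) + (13.8272) = 41.6296
Denominator Σ(y_t−ȳ)² = 265.5556
r_3 = 41.6296 / 265.5556 = 0.157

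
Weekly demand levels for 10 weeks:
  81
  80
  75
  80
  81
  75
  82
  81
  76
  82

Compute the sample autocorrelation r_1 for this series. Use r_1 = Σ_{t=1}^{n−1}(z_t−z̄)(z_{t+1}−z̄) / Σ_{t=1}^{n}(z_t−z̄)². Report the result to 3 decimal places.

Mean z̄ = (81 + 80 + 75 + 80 + 81 + 75 + 82 + 81 + 76 + 82)/10 = 79.3000
Numerator Σ_{t=1}^{9}(z_t−z̄)(z_{t+1}−z̄) = -32.4900
Denominator Σ(z_t−z̄)² = 72.1000
r_1 = -32.4900 / 72.1000 = -0.451

-0.451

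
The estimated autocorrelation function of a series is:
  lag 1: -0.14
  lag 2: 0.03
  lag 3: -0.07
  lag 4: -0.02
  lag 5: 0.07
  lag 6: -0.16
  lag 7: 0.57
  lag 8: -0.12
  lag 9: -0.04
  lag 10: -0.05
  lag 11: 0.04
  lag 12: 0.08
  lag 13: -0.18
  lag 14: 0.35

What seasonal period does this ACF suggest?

7

The largest autocorrelation is r_7 = 0.57, with a weaker echo at lag 14 (0.35); the remaining lags stay at or below 0.08.
The dominant spike at lag 7 indicates a seasonal period of 7.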